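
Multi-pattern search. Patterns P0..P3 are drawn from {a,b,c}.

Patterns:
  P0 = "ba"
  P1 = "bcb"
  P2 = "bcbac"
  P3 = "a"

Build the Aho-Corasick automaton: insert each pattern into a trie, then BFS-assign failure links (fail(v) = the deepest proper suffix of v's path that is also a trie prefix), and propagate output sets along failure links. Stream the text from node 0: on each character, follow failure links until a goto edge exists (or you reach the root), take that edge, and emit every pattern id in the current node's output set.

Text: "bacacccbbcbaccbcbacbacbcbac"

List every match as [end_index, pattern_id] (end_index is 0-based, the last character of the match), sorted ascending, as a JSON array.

Build:
Trie nodes:
  0='ε' goto a→7 b→1
  1='b' goto a→2 c→3
  2='ba' goto ·  ←P0
  3='bc' goto b→4
  4='bcb' goto a→5  ←P1
  5='bcba' goto c→6
  6='bcbac' goto ·  ←P2
  7='a' goto ·  ←P3

BFS fail/out derivation:
  fail(1) 'b': from fail(0)=0 chase 'b': 0 ⇒ 0;  out=∅∪out(0)=∅
  fail(7) 'a': from fail(0)=0 chase 'a': 0 ⇒ 0;  out={3}∪out(0)={3}
  fail(2) 'ba': from fail(1)=0 chase 'a': 0 ⇒ 7;  out={0}∪out(7)={0,3}
  fail(3) 'bc': from fail(1)=0 chase 'c': 0 ⇒ 0;  out=∅∪out(0)=∅
  fail(4) 'bcb': from fail(3)=0 chase 'b': 0 ⇒ 1;  out={1}∪out(1)={1}
  fail(5) 'bcba': from fail(4)=1 chase 'a': 1 ⇒ 2;  out=∅∪out(2)={0,3}
  fail(6) 'bcbac': from fail(5)=2 chase 'c': 2→7→0 ⇒ 0;  out={2}∪out(0)={2}

Run:
i=0 'b': node 0→1
i=1 'a': node 1→2  emit P0@[0:1],P3@[1:1]
i=2 'c': node 2→0 (fail-walked)
i=3 'a': node 0→7  emit P3@[3:3]
i=4 'c': node 7→0 (fail-walked)
i=5 'c': node 0→0
i=6 'c': node 0→0
i=7 'b': node 0→1
i=8 'b': node 1→1 (fail-walked)
i=9 'c': node 1→3
i=10 'b': node 3→4  emit P1@[8:10]
i=11 'a': node 4→5  emit P0@[10:11],P3@[11:11]
i=12 'c': node 5→6  emit P2@[8:12]
i=13 'c': node 6→0 (fail-walked)
i=14 'b': node 0→1
i=15 'c': node 1→3
i=16 'b': node 3→4  emit P1@[14:16]
i=17 'a': node 4→5  emit P0@[16:17],P3@[17:17]
i=18 'c': node 5→6  emit P2@[14:18]
i=19 'b': node 6→1 (fail-walked)
i=20 'a': node 1→2  emit P0@[19:20],P3@[20:20]
i=21 'c': node 2→0 (fail-walked)
i=22 'b': node 0→1
i=23 'c': node 1→3
i=24 'b': node 3→4  emit P1@[22:24]
i=25 'a': node 4→5  emit P0@[24:25],P3@[25:25]
i=26 'c': node 5→6  emit P2@[22:26]

All matches (sorted): [[1,0],[1,3],[3,3],[10,1],[11,0],[11,3],[12,2],[16,1],[17,0],[17,3],[18,2],[20,0],[20,3],[24,1],[25,0],[25,3],[26,2]]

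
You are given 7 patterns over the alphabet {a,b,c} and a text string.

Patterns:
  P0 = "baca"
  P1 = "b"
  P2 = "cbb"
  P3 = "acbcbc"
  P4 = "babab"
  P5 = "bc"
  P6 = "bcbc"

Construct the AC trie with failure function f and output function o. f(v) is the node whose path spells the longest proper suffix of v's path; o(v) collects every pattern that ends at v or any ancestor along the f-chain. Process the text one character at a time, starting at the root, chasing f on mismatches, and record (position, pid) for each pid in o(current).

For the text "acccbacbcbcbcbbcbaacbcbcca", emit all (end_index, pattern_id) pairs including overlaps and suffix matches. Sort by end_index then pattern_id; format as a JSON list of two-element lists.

Construct AC machine:
Trie (insert patterns):
  0='ε' goto a→8 b→1 c→5
  1='b' goto a→2 c→17  [P1 ends]
  2='ba' goto b→14 c→3
  3='bac' goto a→4
  4='baca' goto ·  [P0 ends]
  5='c' goto b→6
  6='cb' goto b→7
  7='cbb' goto ·  [P2 ends]
  8='a' goto c→9
  9='ac' goto b→10
  10='acb' goto c→11
  11='acbc' goto b→12
  12='acbcb' goto c→13
  13='acbcbc' goto ·  [P3 ends]
  14='bab' goto a→15
  15='baba' goto b→16
  16='babab' goto ·  [P4 ends]
  17='bc' goto b→18  [P5 ends]
  18='bcb' goto c→19
  19='bcbc' goto ·  [P6 ends]

BFS fail/out derivation:
  n1('b'): parent n0 fail=0; on 'b' 0 → fail=0;  out {1}∪∅={1}
  n5('c'): parent n0 fail=0; on 'c' 0 → fail=0;  out ∅∪∅=∅
  n8('a'): parent n0 fail=0; on 'a' 0 → fail=0;  out ∅∪∅=∅
  n2('ba'): parent n1 fail=0; on 'a' 0 → fail=8;  out ∅∪∅=∅
  n6('cb'): parent n5 fail=0; on 'b' 0 → fail=1;  out ∅∪{1}={1}
  n9('ac'): parent n8 fail=0; on 'c' 0 → fail=5;  out ∅∪∅=∅
  n17('bc'): parent n1 fail=0; on 'c' 0 → fail=5;  out {5}∪∅={5}
  n3('bac'): parent n2 fail=8; on 'c' 8 → fail=9;  out ∅∪∅=∅
  n7('cbb'): parent n6 fail=1; on 'b' 1→0 → fail=1;  out {2}∪{1}={1,2}
  n10('acb'): parent n9 fail=5; on 'b' 5 → fail=6;  out ∅∪{1}={1}
  n14('bab'): parent n2 fail=8; on 'b' 8→0 → fail=1;  out ∅∪{1}={1}
  n18('bcb'): parent n17 fail=5; on 'b' 5 → fail=6;  out ∅∪{1}={1}
  n4('baca'): parent n3 fail=9; on 'a' 9→5→0 → fail=8;  out {0}∪∅={0}
  n11('acbc'): parent n10 fail=6; on 'c' 6→1 → fail=17;  out ∅∪{5}={5}
  n15('baba'): parent n14 fail=1; on 'a' 1 → fail=2;  out ∅∪∅=∅
  n19('bcbc'): parent n18 fail=6; on 'c' 6→1 → fail=17;  out {6}∪{5}={5,6}
  n12('acbcb'): parent n11 fail=17; on 'b' 17 → fail=18;  out ∅∪{1}={1}
  n16('babab'): parent n15 fail=2; on 'b' 2 → fail=14;  out {4}∪{1}={1,4}
  n13('acbcbc'): parent n12 fail=18; on 'c' 18 → fail=19;  out {3}∪{5,6}={3,5,6}

Run:
i=0 'a': node 0→8
i=1 'c': node 8→9
i=2 'c': node 9→5 (via fail)
i=3 'c': node 5→5 (via fail)
i=4 'b': node 5→6  ** P1@[4:4]
i=5 'a': node 6→2 (via fail)
i=6 'c': node 2→3
i=7 'b': node 3→10 (via fail)  ** P1@[7:7]
i=8 'c': node 10→11  ** P5@[7:8]
i=9 'b': node 11→12  ** P1@[9:9]
i=10 'c': node 12→13  ** P3@[5:10],P5@[9:10],P6@[7:10]
i=11 'b': node 13→18 (via fail)  ** P1@[11:11]
i=12 'c': node 18→19  ** P5@[11:12],P6@[9:12]
i=13 'b': node 19→18 (via fail)  ** P1@[13:13]
i=14 'b': node 18→7 (via fail)  ** P1@[14:14],P2@[12:14]
i=15 'c': node 7→17 (via fail)  ** P5@[14:15]
i=16 'b': node 17→18  ** P1@[16:16]
i=17 'a': node 18→2 (via fail)
i=18 'a': node 2→8 (via fail)
i=19 'c': node 8→9
i=20 'b': node 9→10  ** P1@[20:20]
i=21 'c': node 10→11  ** P5@[20:21]
i=22 'b': node 11→12  ** P1@[22:22]
i=23 'c': node 12→13  ** P3@[18:23],P5@[22:23],P6@[20:23]
i=24 'c': node 13→5 (via fail)
i=25 'a': node 5→8 (via fail)

Result: [[4,1],[7,1],[8,5],[9,1],[10,3],[10,5],[10,6],[11,1],[12,5],[12,6],[13,1],[14,1],[14,2],[15,5],[16,1],[20,1],[21,5],[22,1],[23,3],[23,5],[23,6]]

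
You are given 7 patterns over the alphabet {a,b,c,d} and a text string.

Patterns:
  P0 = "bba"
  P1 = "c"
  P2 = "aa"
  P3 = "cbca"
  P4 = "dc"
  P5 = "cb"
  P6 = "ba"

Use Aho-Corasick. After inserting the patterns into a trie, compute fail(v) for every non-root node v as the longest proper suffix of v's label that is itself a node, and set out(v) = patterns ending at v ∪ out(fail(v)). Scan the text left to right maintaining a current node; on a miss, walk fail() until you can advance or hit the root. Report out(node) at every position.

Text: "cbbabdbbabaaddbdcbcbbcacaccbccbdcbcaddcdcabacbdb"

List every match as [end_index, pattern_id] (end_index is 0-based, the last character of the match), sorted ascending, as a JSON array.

Build automaton:
Trie (insert patterns):
  0='ε' goto a→5 b→1 c→4 d→10
  1='b' goto a→12 b→2
  2='bb' goto a→3
  3='bba' goto ·  ←P0
  4='c' goto b→7  ←P1
  5='a' goto a→6
  6='aa' goto ·  ←P2
  7='cb' goto c→8  ←P5
  8='cbc' goto a→9
  9='cbca' goto ·  ←P3
  10='d' goto c→11
  11='dc' goto ·  ←P4
  12='ba' goto ·  ←P6

BFS fail/out derivation:
  fail(1) 'b': from fail(0)=0 chase 'b': 0 ⇒ 0;  out=∅∪out(0)=∅
  fail(4) 'c': from fail(0)=0 chase 'c': 0 ⇒ 0;  out={1}∪out(0)={1}
  fail(5) 'a': from fail(0)=0 chase 'a': 0 ⇒ 0;  out=∅∪out(0)=∅
  fail(10) 'd': from fail(0)=0 chase 'd': 0 ⇒ 0;  out=∅∪out(0)=∅
  fail(2) 'bb': from fail(1)=0 chase 'b': 0 ⇒ 1;  out=∅∪out(1)=∅
  fail(6) 'aa': from fail(5)=0 chase 'a': 0 ⇒ 5;  out={2}∪out(5)={2}
  fail(7) 'cb': from fail(4)=0 chase 'b': 0 ⇒ 1;  out={5}∪out(1)={5}
  fail(11) 'dc': from fail(10)=0 chase 'c': 0 ⇒ 4;  out={4}∪out(4)={1,4}
  fail(12) 'ba': from fail(1)=0 chase 'a': 0 ⇒ 5;  out={6}∪out(5)={6}
  fail(3) 'bba': from fail(2)=1 chase 'a': 1 ⇒ 12;  out={0}∪out(12)={0,6}
  fail(8) 'cbc': from fail(7)=1 chase 'c': 1→0 ⇒ 4;  out=∅∪out(4)={1}
  fail(9) 'cbca': from fail(8)=4 chase 'a': 4→0 ⇒ 5;  out={3}∪out(5)={3}

Scan:
pos 0 'c': at 4  → match P1@[0:0]
pos 1 'b': at 7  → match P5@[0:1]
pos 2 'b': at 2 (fail-walked)
pos 3 'a': at 3  → match P0@[1:3],P6@[2:3]
pos 4 'b': at 1 (fail-walked)
pos 5 'd': at 10 (fail-walked)
pos 6 'b': at 1 (fail-walked)
pos 7 'b': at 2
pos 8 'a': at 3  → match P0@[6:8],P6@[7:8]
pos 9 'b': at 1 (fail-walked)
pos 10 'a': at 12  → match P6@[9:10]
pos 11 'a': at 6 (fail-walked)  → match P2@[10:11]
pos 12 'd': at 10 (fail-walked)
pos 13 'd': at 10 (fail-walked)
pos 14 'b': at 1 (fail-walked)
pos 15 'd': at 10 (fail-walked)
pos 16 'c': at 11  → match P1@[16:16],P4@[15:16]
pos 17 'b': at 7 (fail-walked)  → match P5@[16:17]
pos 18 'c': at 8  → match P1@[18:18]
pos 19 'b': at 7 (fail-walked)  → match P5@[18:19]
pos 20 'b': at 2 (fail-walked)
pos 21 'c': at 4 (fail-walked)  → match P1@[21:21]
pos 22 'a': at 5 (fail-walked)
pos 23 'c': at 4 (fail-walked)  → match P1@[23:23]
pos 24 'a': at 5 (fail-walked)
pos 25 'c': at 4 (fail-walked)  → match P1@[25:25]
pos 26 'c': at 4 (fail-walked)  → match P1@[26:26]
pos 27 'b': at 7  → match P5@[26:27]
pos 28 'c': at 8  → match P1@[28:28]
pos 29 'c': at 4 (fail-walked)  → match P1@[29:29]
pos 30 'b': at 7  → match P5@[29:30]
pos 31 'd': at 10 (fail-walked)
pos 32 'c': at 11  → match P1@[32:32],P4@[31:32]
pos 33 'b': at 7 (fail-walked)  → match P5@[32:33]
pos 34 'c': at 8  → match P1@[34:34]
pos 35 'a': at 9  → match P3@[32:35]
pos 36 'd': at 10 (fail-walked)
pos 37 'd': at 10 (fail-walked)
pos 38 'c': at 11  → match P1@[38:38],P4@[37:38]
pos 39 'd': at 10 (fail-walked)
pos 40 'c': at 11  → match P1@[40:40],P4@[39:40]
pos 41 'a': at 5 (fail-walked)
pos 42 'b': at 1 (fail-walked)
pos 43 'a': at 12  → match P6@[42:43]
pos 44 'c': at 4 (fail-walked)  → match P1@[44:44]
pos 45 'b': at 7  → match P5@[44:45]
pos 46 'd': at 10 (fail-walked)
pos 47 'b': at 1 (fail-walked)

All matches (sorted): [[0,1],[1,5],[3,0],[3,6],[8,0],[8,6],[10,6],[11,2],[16,1],[16,4],[17,5],[18,1],[19,5],[21,1],[23,1],[25,1],[26,1],[27,5],[28,1],[29,1],[30,5],[32,1],[32,4],[33,5],[34,1],[35,3],[38,1],[38,4],[40,1],[40,4],[43,6],[44,1],[45,5]]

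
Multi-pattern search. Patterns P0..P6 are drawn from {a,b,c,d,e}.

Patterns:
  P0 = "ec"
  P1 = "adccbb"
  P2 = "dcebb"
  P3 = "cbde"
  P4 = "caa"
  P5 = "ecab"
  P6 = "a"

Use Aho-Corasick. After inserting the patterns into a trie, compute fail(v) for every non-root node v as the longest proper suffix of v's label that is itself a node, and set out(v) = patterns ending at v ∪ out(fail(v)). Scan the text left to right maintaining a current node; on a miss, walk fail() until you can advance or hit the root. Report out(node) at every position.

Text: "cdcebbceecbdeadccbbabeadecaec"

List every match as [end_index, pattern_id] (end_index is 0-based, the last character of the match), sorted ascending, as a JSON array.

Build automaton:
Trie nodes:
  0='ε' goto a→3 c→14 d→9 e→1
  1='e' goto c→2
  2='ec' goto a→20  [P0 ends]
  3='a' goto d→4  [P6 ends]
  4='ad' goto c→5
  5='adc' goto c→6
  6='adcc' goto b→7
  7='adccb' goto b→8
  8='adccbb' goto ·  [P1 ends]
  9='d' goto c→10
  10='dc' goto e→11
  11='dce' goto b→12
  12='dceb' goto b→13
  13='dcebb' goto ·  [P2 ends]
  14='c' goto a→18 b→15
  15='cb' goto d→16
  16='cbd' goto e→17
  17='cbde' goto ·  [P3 ends]
  18='ca' goto a→19
  19='caa' goto ·  [P4 ends]
  20='eca' goto b→21
  21='ecab' goto ·  [P5 ends]

BFS fail/out derivation:
  fail(1) 'e': from fail(0)=0 chase 'e': 0 ⇒ 0;  out=∅∪out(0)=∅
  fail(3) 'a': from fail(0)=0 chase 'a': 0 ⇒ 0;  out={6}∪out(0)={6}
  fail(9) 'd': from fail(0)=0 chase 'd': 0 ⇒ 0;  out=∅∪out(0)=∅
  fail(14) 'c': from fail(0)=0 chase 'c': 0 ⇒ 0;  out=∅∪out(0)=∅
  fail(2) 'ec': from fail(1)=0 chase 'c': 0 ⇒ 14;  out={0}∪out(14)={0}
  fail(4) 'ad': from fail(3)=0 chase 'd': 0 ⇒ 9;  out=∅∪out(9)=∅
  fail(10) 'dc': from fail(9)=0 chase 'c': 0 ⇒ 14;  out=∅∪out(14)=∅
  fail(15) 'cb': from fail(14)=0 chase 'b': 0 ⇒ 0;  out=∅∪out(0)=∅
  fail(18) 'ca': from fail(14)=0 chase 'a': 0 ⇒ 3;  out=∅∪out(3)={6}
  fail(5) 'adc': from fail(4)=9 chase 'c': 9 ⇒ 10;  out=∅∪out(10)=∅
  fail(11) 'dce': from fail(10)=14 chase 'e': 14→0 ⇒ 1;  out=∅∪out(1)=∅
  fail(16) 'cbd': from fail(15)=0 chase 'd': 0 ⇒ 9;  out=∅∪out(9)=∅
  fail(19) 'caa': from fail(18)=3 chase 'a': 3→0 ⇒ 3;  out={4}∪out(3)={4,6}
  fail(20) 'eca': from fail(2)=14 chase 'a': 14 ⇒ 18;  out=∅∪out(18)={6}
  fail(6) 'adcc': from fail(5)=10 chase 'c': 10→14→0 ⇒ 14;  out=∅∪out(14)=∅
  fail(12) 'dceb': from fail(11)=1 chase 'b': 1→0 ⇒ 0;  out=∅∪out(0)=∅
  fail(17) 'cbde': from fail(16)=9 chase 'e': 9→0 ⇒ 1;  out={3}∪out(1)={3}
  fail(21) 'ecab': from fail(20)=18 chase 'b': 18→3→0 ⇒ 0;  out={5}∪out(0)={5}
  fail(7) 'adccb': from fail(6)=14 chase 'b': 14 ⇒ 15;  out=∅∪out(15)=∅
  fail(13) 'dcebb': from fail(12)=0 chase 'b': 0 ⇒ 0;  out={2}∪out(0)={2}
  fail(8) 'adccbb': from fail(7)=15 chase 'b': 15→0 ⇒ 0;  out={1}∪out(0)={1}

Run:
[0] read 'c'  n0⇒n14
[1] read 'd'  n14⇒n9 ·f
[2] read 'c'  n9⇒n10
[3] read 'e'  n10⇒n11
[4] read 'b'  n11⇒n12
[5] read 'b'  n12⇒n13  → match P2@[1:5]
[6] read 'c'  n13⇒n14 ·f
[7] read 'e'  n14⇒n1 ·f
[8] read 'e'  n1⇒n1 ·f
[9] read 'c'  n1⇒n2  → match P0@[8:9]
[10] read 'b'  n2⇒n15 ·f
[11] read 'd'  n15⇒n16
[12] read 'e'  n16⇒n17  → match P3@[9:12]
[13] read 'a'  n17⇒n3 ·f  → match P6@[13:13]
[14] read 'd'  n3⇒n4
[15] read 'c'  n4⇒n5
[16] read 'c'  n5⇒n6
[17] read 'b'  n6⇒n7
[18] read 'b'  n7⇒n8  → match P1@[13:18]
[19] read 'a'  n8⇒n3 ·f  → match P6@[19:19]
[20] read 'b'  n3⇒n0 ·f
[21] read 'e'  n0⇒n1
[22] read 'a'  n1⇒n3 ·f  → match P6@[22:22]
[23] read 'd'  n3⇒n4
[24] read 'e'  n4⇒n1 ·f
[25] read 'c'  n1⇒n2  → match P0@[24:25]
[26] read 'a'  n2⇒n20  → match P6@[26:26]
[27] read 'e'  n20⇒n1 ·f
[28] read 'c'  n1⇒n2  → match P0@[27:28]

All matches (sorted): [[5,2],[9,0],[12,3],[13,6],[18,1],[19,6],[22,6],[25,0],[26,6],[28,0]]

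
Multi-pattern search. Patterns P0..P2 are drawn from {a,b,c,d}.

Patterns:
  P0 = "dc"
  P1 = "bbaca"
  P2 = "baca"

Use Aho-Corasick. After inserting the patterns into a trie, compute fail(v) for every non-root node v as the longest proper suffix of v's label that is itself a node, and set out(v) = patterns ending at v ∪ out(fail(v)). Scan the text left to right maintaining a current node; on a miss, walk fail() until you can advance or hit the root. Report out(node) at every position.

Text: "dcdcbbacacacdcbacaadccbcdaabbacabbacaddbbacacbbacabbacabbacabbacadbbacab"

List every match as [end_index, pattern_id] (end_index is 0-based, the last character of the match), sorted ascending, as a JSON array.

Build:
Trie nodes:
  n0 'ε': b→3 d→1
  n1 'd': c→2
  n2 'dc': ·  [P0 ends]
  n3 'b': a→8 b→4
  n4 'bb': a→5
  n5 'bba': c→6
  n6 'bbac': a→7
  n7 'bbaca': ·  [P1 ends]
  n8 'ba': c→9
  n9 'bac': a→10
  n10 'baca': ·  [P2 ends]

Failure links (BFS by depth):
  n1('d'): parent n0 fail=0; on 'd' 0 → fail=0;  out ∅∪∅=∅
  n3('b'): parent n0 fail=0; on 'b' 0 → fail=0;  out ∅∪∅=∅
  n2('dc'): parent n1 fail=0; on 'c' 0 → fail=0;  out {0}∪∅={0}
  n4('bb'): parent n3 fail=0; on 'b' 0 → fail=3;  out ∅∪∅=∅
  n8('ba'): parent n3 fail=0; on 'a' 0 → fail=0;  out ∅∪∅=∅
  n5('bba'): parent n4 fail=3; on 'a' 3 → fail=8;  out ∅∪∅=∅
  n9('bac'): parent n8 fail=0; on 'c' 0 → fail=0;  out ∅∪∅=∅
  n6('bbac'): parent n5 fail=8; on 'c' 8 → fail=9;  out ∅∪∅=∅
  n10('baca'): parent n9 fail=0; on 'a' 0 → fail=0;  out {2}∪∅={2}
  n7('bbaca'): parent n6 fail=9; on 'a' 9 → fail=10;  out {1}∪{2}={1,2}

Scan:
i=0 'd': node 0→1
i=1 'c': node 1→2  emit P0@[0:1]
i=2 'd': node 2→1 ·f
i=3 'c': node 1→2  emit P0@[2:3]
i=4 'b': node 2→3 ·f
i=5 'b': node 3→4
i=6 'a': node 4→5
i=7 'c': node 5→6
i=8 'a': node 6→7  emit P1@[4:8],P2@[5:8]
i=9 'c': node 7→0 ·f
i=10 'a': node 0→0
i=11 'c': node 0→0
i=12 'd': node 0→1
i=13 'c': node 1→2  emit P0@[12:13]
i=14 'b': node 2→3 ·f
i=15 'a': node 3→8
i=16 'c': node 8→9
i=17 'a': node 9→10  emit P2@[14:17]
i=18 'a': node 10→0 ·f
i=19 'd': node 0→1
i=20 'c': node 1→2  emit P0@[19:20]
i=21 'c': node 2→0 ·f
i=22 'b': node 0→3
i=23 'c': node 3→0 ·f
i=24 'd': node 0→1
i=25 'a': node 1→0 ·f
i=26 'a': node 0→0
i=27 'b': node 0→3
i=28 'b': node 3→4
i=29 'a': node 4→5
i=30 'c': node 5→6
i=31 'a': node 6→7  emit P1@[27:31],P2@[28:31]
i=32 'b': node 7→3 ·f
i=33 'b': node 3→4
i=34 'a': node 4→5
i=35 'c': node 5→6
i=36 'a': node 6→7  emit P1@[32:36],P2@[33:36]
i=37 'd': node 7→1 ·f
i=38 'd': node 1→1 ·f
i=39 'b': node 1→3 ·f
i=40 'b': node 3→4
i=41 'a': node 4→5
i=42 'c': node 5→6
i=43 'a': node 6→7  emit P1@[39:43],P2@[40:43]
i=44 'c': node 7→0 ·f
i=45 'b': node 0→3
i=46 'b': node 3→4
i=47 'a': node 4→5
i=48 'c': node 5→6
i=49 'a': node 6→7  emit P1@[45:49],P2@[46:49]
i=50 'b': node 7→3 ·f
i=51 'b': node 3→4
i=52 'a': node 4→5
i=53 'c': node 5→6
i=54 'a': node 6→7  emit P1@[50:54],P2@[51:54]
i=55 'b': node 7→3 ·f
i=56 'b': node 3→4
i=57 'a': node 4→5
i=58 'c': node 5→6
i=59 'a': node 6→7  emit P1@[55:59],P2@[56:59]
i=60 'b': node 7→3 ·f
i=61 'b': node 3→4
i=62 'a': node 4→5
i=63 'c': node 5→6
i=64 'a': node 6→7  emit P1@[60:64],P2@[61:64]
i=65 'd': node 7→1 ·f
i=66 'b': node 1→3 ·f
i=67 'b': node 3→4
i=68 'a': node 4→5
i=69 'c': node 5→6
i=70 'a': node 6→7  emit P1@[66:70],P2@[67:70]
i=71 'b': node 7→3 ·f

Result: [[1,0],[3,0],[8,1],[8,2],[13,0],[17,2],[20,0],[31,1],[31,2],[36,1],[36,2],[43,1],[43,2],[49,1],[49,2],[54,1],[54,2],[59,1],[59,2],[64,1],[64,2],[70,1],[70,2]]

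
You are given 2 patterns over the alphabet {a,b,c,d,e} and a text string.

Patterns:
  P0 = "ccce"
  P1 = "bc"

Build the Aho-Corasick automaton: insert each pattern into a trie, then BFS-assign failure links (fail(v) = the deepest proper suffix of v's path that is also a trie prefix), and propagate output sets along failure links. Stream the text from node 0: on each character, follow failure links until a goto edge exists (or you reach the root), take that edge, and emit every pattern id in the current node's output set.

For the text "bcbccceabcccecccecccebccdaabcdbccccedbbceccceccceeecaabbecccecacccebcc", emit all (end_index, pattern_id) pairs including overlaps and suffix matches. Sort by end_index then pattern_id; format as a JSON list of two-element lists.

Construct AC machine:
Trie nodes:
  0='ε' goto b→5 c→1
  1='c' goto c→2
  2='cc' goto c→3
  3='ccc' goto e→4
  4='ccce' goto ·  ←P0
  5='b' goto c→6
  6='bc' goto ·  ←P1

BFS fail/out derivation:
  fail(1) 'c': from fail(0)=0 chase 'c': 0 ⇒ 0;  out=∅∪out(0)=∅
  fail(5) 'b': from fail(0)=0 chase 'b': 0 ⇒ 0;  out=∅∪out(0)=∅
  fail(2) 'cc': from fail(1)=0 chase 'c': 0 ⇒ 1;  out=∅∪out(1)=∅
  fail(6) 'bc': from fail(5)=0 chase 'c': 0 ⇒ 1;  out={1}∪out(1)={1}
  fail(3) 'ccc': from fail(2)=1 chase 'c': 1 ⇒ 2;  out=∅∪out(2)=∅
  fail(4) 'ccce': from fail(3)=2 chase 'e': 2→1→0 ⇒ 0;  out={0}∪out(0)={0}

Scan:
pos 0 'b': at 5
pos 1 'c': at 6  → match P1@[0:1]
pos 2 'b': at 5 (fail-walked)
pos 3 'c': at 6  → match P1@[2:3]
pos 4 'c': at 2 (fail-walked)
pos 5 'c': at 3
pos 6 'e': at 4  → match P0@[3:6]
pos 7 'a': at 0 (fail-walked)
pos 8 'b': at 5
pos 9 'c': at 6  → match P1@[8:9]
pos 10 'c': at 2 (fail-walked)
pos 11 'c': at 3
pos 12 'e': at 4  → match P0@[9:12]
pos 13 'c': at 1 (fail-walked)
pos 14 'c': at 2
pos 15 'c': at 3
pos 16 'e': at 4  → match P0@[13:16]
pos 17 'c': at 1 (fail-walked)
pos 18 'c': at 2
pos 19 'c': at 3
pos 20 'e': at 4  → match P0@[17:20]
pos 21 'b': at 5 (fail-walked)
pos 22 'c': at 6  → match P1@[21:22]
pos 23 'c': at 2 (fail-walked)
pos 24 'd': at 0 (fail-walked)
pos 25 'a': at 0
pos 26 'a': at 0
pos 27 'b': at 5
pos 28 'c': at 6  → match P1@[27:28]
pos 29 'd': at 0 (fail-walked)
pos 30 'b': at 5
pos 31 'c': at 6  → match P1@[30:31]
pos 32 'c': at 2 (fail-walked)
pos 33 'c': at 3
pos 34 'c': at 3 (fail-walked)
pos 35 'e': at 4  → match P0@[32:35]
pos 36 'd': at 0 (fail-walked)
pos 37 'b': at 5
pos 38 'b': at 5 (fail-walked)
pos 39 'c': at 6  → match P1@[38:39]
pos 40 'e': at 0 (fail-walked)
pos 41 'c': at 1
pos 42 'c': at 2
pos 43 'c': at 3
pos 44 'e': at 4  → match P0@[41:44]
pos 45 'c': at 1 (fail-walked)
pos 46 'c': at 2
pos 47 'c': at 3
pos 48 'e': at 4  → match P0@[45:48]
pos 49 'e': at 0 (fail-walked)
pos 50 'e': at 0
pos 51 'c': at 1
pos 52 'a': at 0 (fail-walked)
pos 53 'a': at 0
pos 54 'b': at 5
pos 55 'b': at 5 (fail-walked)
pos 56 'e': at 0 (fail-walked)
pos 57 'c': at 1
pos 58 'c': at 2
pos 59 'c': at 3
pos 60 'e': at 4  → match P0@[57:60]
pos 61 'c': at 1 (fail-walked)
pos 62 'a': at 0 (fail-walked)
pos 63 'c': at 1
pos 64 'c': at 2
pos 65 'c': at 3
pos 66 'e': at 4  → match P0@[63:66]
pos 67 'b': at 5 (fail-walked)
pos 68 'c': at 6  → match P1@[67:68]
pos 69 'c': at 2 (fail-walked)

All matches (sorted): [[1,1],[3,1],[6,0],[9,1],[12,0],[16,0],[20,0],[22,1],[28,1],[31,1],[35,0],[39,1],[44,0],[48,0],[60,0],[66,0],[68,1]]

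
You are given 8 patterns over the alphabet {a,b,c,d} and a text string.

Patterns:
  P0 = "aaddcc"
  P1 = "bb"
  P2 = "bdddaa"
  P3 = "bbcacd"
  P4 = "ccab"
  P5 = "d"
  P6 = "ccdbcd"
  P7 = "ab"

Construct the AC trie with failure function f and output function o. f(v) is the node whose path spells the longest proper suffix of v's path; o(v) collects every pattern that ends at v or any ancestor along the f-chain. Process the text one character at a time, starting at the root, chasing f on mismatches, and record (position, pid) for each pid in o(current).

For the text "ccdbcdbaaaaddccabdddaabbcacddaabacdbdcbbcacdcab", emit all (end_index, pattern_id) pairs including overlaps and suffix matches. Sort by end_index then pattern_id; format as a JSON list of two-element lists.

Construct AC machine:
Trie (insert patterns):
  n0 'ε': a→1 b→7 c→18 d→22
  n1 'a': a→2 b→27
  n2 'aa': d→3
  n3 'aad': d→4
  n4 'aadd': c→5
  n5 'aaddc': c→6
  n6 'aaddcc': ·  [P0 ends]
  n7 'b': b→8 d→9
  n8 'bb': c→14  [P1 ends]
  n9 'bd': d→10
  n10 'bdd': d→11
  n11 'bddd': a→12
  n12 'bddda': a→13
  n13 'bdddaa': ·  [P2 ends]
  n14 'bbc': a→15
  n15 'bbca': c→16
  n16 'bbcac': d→17
  n17 'bbcacd': ·  [P3 ends]
  n18 'c': c→19
  n19 'cc': a→20 d→23
  n20 'cca': b→21
  n21 'ccab': ·  [P4 ends]
  n22 'd': ·  [P5 ends]
  n23 'ccd': b→24
  n24 'ccdb': c→25
  n25 'ccdbc': d→26
  n26 'ccdbcd': ·  [P6 ends]
  n27 'ab': ·  [P7 ends]

BFS fail/out derivation:
  n1('a'): parent n0 fail=0; on 'a' 0 → fail=0;  out ∅∪∅=∅
  n7('b'): parent n0 fail=0; on 'b' 0 → fail=0;  out ∅∪∅=∅
  n18('c'): parent n0 fail=0; on 'c' 0 → fail=0;  out ∅∪∅=∅
  n22('d'): parent n0 fail=0; on 'd' 0 → fail=0;  out {5}∪∅={5}
  n2('aa'): parent n1 fail=0; on 'a' 0 → fail=1;  out ∅∪∅=∅
  n8('bb'): parent n7 fail=0; on 'b' 0 → fail=7;  out {1}∪∅={1}
  n9('bd'): parent n7 fail=0; on 'd' 0 → fail=22;  out ∅∪{5}={5}
  n19('cc'): parent n18 fail=0; on 'c' 0 → fail=18;  out ∅∪∅=∅
  n27('ab'): parent n1 fail=0; on 'b' 0 → fail=7;  out {7}∪∅={7}
  n3('aad'): parent n2 fail=1; on 'd' 1→0 → fail=22;  out ∅∪{5}={5}
  n10('bdd'): parent n9 fail=22; on 'd' 22→0 → fail=22;  out ∅∪{5}={5}
  n14('bbc'): parent n8 fail=7; on 'c' 7→0 → fail=18;  out ∅∪∅=∅
  n20('cca'): parent n19 fail=18; on 'a' 18→0 → fail=1;  out ∅∪∅=∅
  n23('ccd'): parent n19 fail=18; on 'd' 18→0 → fail=22;  out ∅∪{5}={5}
  n4('aadd'): parent n3 fail=22; on 'd' 22→0 → fail=22;  out ∅∪{5}={5}
  n11('bddd'): parent n10 fail=22; on 'd' 22→0 → fail=22;  out ∅∪{5}={5}
  n15('bbca'): parent n14 fail=18; on 'a' 18→0 → fail=1;  out ∅∪∅=∅
  n21('ccab'): parent n20 fail=1; on 'b' 1 → fail=27;  out {4}∪{7}={4,7}
  n24('ccdb'): parent n23 fail=22; on 'b' 22→0 → fail=7;  out ∅∪∅=∅
  n5('aaddc'): parent n4 fail=22; on 'c' 22→0 → fail=18;  out ∅∪∅=∅
  n12('bddda'): parent n11 fail=22; on 'a' 22→0 → fail=1;  out ∅∪∅=∅
  n16('bbcac'): parent n15 fail=1; on 'c' 1→0 → fail=18;  out ∅∪∅=∅
  n25('ccdbc'): parent n24 fail=7; on 'c' 7→0 → fail=18;  out ∅∪∅=∅
  n6('aaddcc'): parent n5 fail=18; on 'c' 18 → fail=19;  out {0}∪∅={0}
  n13('bdddaa'): parent n12 fail=1; on 'a' 1 → fail=2;  out {2}∪∅={2}
  n17('bbcacd'): parent n16 fail=18; on 'd' 18→0 → fail=22;  out {3}∪{5}={3,5}
  n26('ccdbcd'): parent n25 fail=18; on 'd' 18→0 → fail=22;  out {6}∪{5}={5,6}

Run:
pos 0 'c': at 18
pos 1 'c': at 19
pos 2 'd': at 23  emit P5@[2:2]
pos 3 'b': at 24
pos 4 'c': at 25
pos 5 'd': at 26  emit P5@[5:5],P6@[0:5]
pos 6 'b': at 7 ·f
pos 7 'a': at 1 ·f
pos 8 'a': at 2
pos 9 'a': at 2 ·f
pos 10 'a': at 2 ·f
pos 11 'd': at 3  emit P5@[11:11]
pos 12 'd': at 4  emit P5@[12:12]
pos 13 'c': at 5
pos 14 'c': at 6  emit P0@[9:14]
pos 15 'a': at 20 ·f
pos 16 'b': at 21  emit P4@[13:16],P7@[15:16]
pos 17 'd': at 9 ·f  emit P5@[17:17]
pos 18 'd': at 10  emit P5@[18:18]
pos 19 'd': at 11  emit P5@[19:19]
pos 20 'a': at 12
pos 21 'a': at 13  emit P2@[16:21]
pos 22 'b': at 27 ·f  emit P7@[21:22]
pos 23 'b': at 8 ·f  emit P1@[22:23]
pos 24 'c': at 14
pos 25 'a': at 15
pos 26 'c': at 16
pos 27 'd': at 17  emit P3@[22:27],P5@[27:27]
pos 28 'd': at 22 ·f  emit P5@[28:28]
pos 29 'a': at 1 ·f
pos 30 'a': at 2
pos 31 'b': at 27 ·f  emit P7@[30:31]
pos 32 'a': at 1 ·f
pos 33 'c': at 18 ·f
pos 34 'd': at 22 ·f  emit P5@[34:34]
pos 35 'b': at 7 ·f
pos 36 'd': at 9  emit P5@[36:36]
pos 37 'c': at 18 ·f
pos 38 'b': at 7 ·f
pos 39 'b': at 8  emit P1@[38:39]
pos 40 'c': at 14
pos 41 'a': at 15
pos 42 'c': at 16
pos 43 'd': at 17  emit P3@[38:43],P5@[43:43]
pos 44 'c': at 18 ·f
pos 45 'a': at 1 ·f
pos 46 'b': at 27  emit P7@[45:46]

Matches: [[2,5],[5,5],[5,6],[11,5],[12,5],[14,0],[16,4],[16,7],[17,5],[18,5],[19,5],[21,2],[22,7],[23,1],[27,3],[27,5],[28,5],[31,7],[34,5],[36,5],[39,1],[43,3],[43,5],[46,7]]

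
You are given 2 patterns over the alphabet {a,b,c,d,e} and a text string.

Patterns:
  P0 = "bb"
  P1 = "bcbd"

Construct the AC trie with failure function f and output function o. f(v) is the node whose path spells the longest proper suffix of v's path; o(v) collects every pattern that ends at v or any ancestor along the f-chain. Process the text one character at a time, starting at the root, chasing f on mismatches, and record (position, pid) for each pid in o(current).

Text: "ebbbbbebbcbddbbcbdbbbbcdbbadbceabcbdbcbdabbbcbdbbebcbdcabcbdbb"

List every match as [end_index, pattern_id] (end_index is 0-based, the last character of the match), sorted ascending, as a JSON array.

Build automaton:
Trie nodes:
  n0 'ε': b→1
  n1 'b': b→2 c→3
  n2 'bb': ·  ←P0
  n3 'bc': b→4
  n4 'bcb': d→5
  n5 'bcbd': ·  ←P1

Failure links (BFS by depth):
  fail(1) 'b': from fail(0)=0 chase 'b': 0 ⇒ 0;  out=∅∪out(0)=∅
  fail(2) 'bb': from fail(1)=0 chase 'b': 0 ⇒ 1;  out={0}∪out(1)={0}
  fail(3) 'bc': from fail(1)=0 chase 'c': 0 ⇒ 0;  out=∅∪out(0)=∅
  fail(4) 'bcb': from fail(3)=0 chase 'b': 0 ⇒ 1;  out=∅∪out(1)=∅
  fail(5) 'bcbd': from fail(4)=1 chase 'd': 1→0 ⇒ 0;  out={1}∪out(0)={1}

Run:
i=0 'e': node 0→0
i=1 'b': node 0→1
i=2 'b': node 1→2  → match P0@[1:2]
i=3 'b': node 2→2 (fail-walked)  → match P0@[2:3]
i=4 'b': node 2→2 (fail-walked)  → match P0@[3:4]
i=5 'b': node 2→2 (fail-walked)  → match P0@[4:5]
i=6 'e': node 2→0 (fail-walked)
i=7 'b': node 0→1
i=8 'b': node 1→2  → match P0@[7:8]
i=9 'c': node 2→3 (fail-walked)
i=10 'b': node 3→4
i=11 'd': node 4→5  → match P1@[8:11]
i=12 'd': node 5→0 (fail-walked)
i=13 'b': node 0→1
i=14 'b': node 1→2  → match P0@[13:14]
i=15 'c': node 2→3 (fail-walked)
i=16 'b': node 3→4
i=17 'd': node 4→5  → match P1@[14:17]
i=18 'b': node 5→1 (fail-walked)
i=19 'b': node 1→2  → match P0@[18:19]
i=20 'b': node 2→2 (fail-walked)  → match P0@[19:20]
i=21 'b': node 2→2 (fail-walked)  → match P0@[20:21]
i=22 'c': node 2→3 (fail-walked)
i=23 'd': node 3→0 (fail-walked)
i=24 'b': node 0→1
i=25 'b': node 1→2  → match P0@[24:25]
i=26 'a': node 2→0 (fail-walked)
i=27 'd': node 0→0
i=28 'b': node 0→1
i=29 'c': node 1→3
i=30 'e': node 3→0 (fail-walked)
i=31 'a': node 0→0
i=32 'b': node 0→1
i=33 'c': node 1→3
i=34 'b': node 3→4
i=35 'd': node 4→5  → match P1@[32:35]
i=36 'b': node 5→1 (fail-walked)
i=37 'c': node 1→3
i=38 'b': node 3→4
i=39 'd': node 4→5  → match P1@[36:39]
i=40 'a': node 5→0 (fail-walked)
i=41 'b': node 0→1
i=42 'b': node 1→2  → match P0@[41:42]
i=43 'b': node 2→2 (fail-walked)  → match P0@[42:43]
i=44 'c': node 2→3 (fail-walked)
i=45 'b': node 3→4
i=46 'd': node 4→5  → match P1@[43:46]
i=47 'b': node 5→1 (fail-walked)
i=48 'b': node 1→2  → match P0@[47:48]
i=49 'e': node 2→0 (fail-walked)
i=50 'b': node 0→1
i=51 'c': node 1→3
i=52 'b': node 3→4
i=53 'd': node 4→5  → match P1@[50:53]
i=54 'c': node 5→0 (fail-walked)
i=55 'a': node 0→0
i=56 'b': node 0→1
i=57 'c': node 1→3
i=58 'b': node 3→4
i=59 'd': node 4→5  → match P1@[56:59]
i=60 'b': node 5→1 (fail-walked)
i=61 'b': node 1→2  → match P0@[60:61]

Result: [[2,0],[3,0],[4,0],[5,0],[8,0],[11,1],[14,0],[17,1],[19,0],[20,0],[21,0],[25,0],[35,1],[39,1],[42,0],[43,0],[46,1],[48,0],[53,1],[59,1],[61,0]]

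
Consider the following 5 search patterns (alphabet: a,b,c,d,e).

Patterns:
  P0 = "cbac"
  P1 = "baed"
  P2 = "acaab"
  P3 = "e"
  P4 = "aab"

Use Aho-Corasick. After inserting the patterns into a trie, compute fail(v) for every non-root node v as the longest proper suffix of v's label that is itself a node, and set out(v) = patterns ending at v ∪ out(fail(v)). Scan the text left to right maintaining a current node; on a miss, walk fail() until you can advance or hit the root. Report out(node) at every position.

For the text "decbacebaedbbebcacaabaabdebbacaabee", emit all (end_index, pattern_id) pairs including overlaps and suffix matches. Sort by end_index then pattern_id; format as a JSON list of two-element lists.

Build automaton:
Trie nodes:
  0='ε' goto a→9 b→5 c→1 e→14
  1='c' goto b→2
  2='cb' goto a→3
  3='cba' goto c→4
  4='cbac' goto ·  [P0 ends]
  5='b' goto a→6
  6='ba' goto e→7
  7='bae' goto d→8
  8='baed' goto ·  [P1 ends]
  9='a' goto a→15 c→10
  10='ac' goto a→11
  11='aca' goto a→12
  12='acaa' goto b→13
  13='acaab' goto ·  [P2 ends]
  14='e' goto ·  [P3 ends]
  15='aa' goto b→16
  16='aab' goto ·  [P4 ends]

BFS fail/out derivation:
  fail(1) 'c': from fail(0)=0 chase 'c': 0 ⇒ 0;  out=∅∪out(0)=∅
  fail(5) 'b': from fail(0)=0 chase 'b': 0 ⇒ 0;  out=∅∪out(0)=∅
  fail(9) 'a': from fail(0)=0 chase 'a': 0 ⇒ 0;  out=∅∪out(0)=∅
  fail(14) 'e': from fail(0)=0 chase 'e': 0 ⇒ 0;  out={3}∪out(0)={3}
  fail(2) 'cb': from fail(1)=0 chase 'b': 0 ⇒ 5;  out=∅∪out(5)=∅
  fail(6) 'ba': from fail(5)=0 chase 'a': 0 ⇒ 9;  out=∅∪out(9)=∅
  fail(10) 'ac': from fail(9)=0 chase 'c': 0 ⇒ 1;  out=∅∪out(1)=∅
  fail(15) 'aa': from fail(9)=0 chase 'a': 0 ⇒ 9;  out=∅∪out(9)=∅
  fail(3) 'cba': from fail(2)=5 chase 'a': 5 ⇒ 6;  out=∅∪out(6)=∅
  fail(7) 'bae': from fail(6)=9 chase 'e': 9→0 ⇒ 14;  out=∅∪out(14)={3}
  fail(11) 'aca': from fail(10)=1 chase 'a': 1→0 ⇒ 9;  out=∅∪out(9)=∅
  fail(16) 'aab': from fail(15)=9 chase 'b': 9→0 ⇒ 5;  out={4}∪out(5)={4}
  fail(4) 'cbac': from fail(3)=6 chase 'c': 6→9 ⇒ 10;  out={0}∪out(10)={0}
  fail(8) 'baed': from fail(7)=14 chase 'd': 14→0 ⇒ 0;  out={1}∪out(0)={1}
  fail(12) 'acaa': from fail(11)=9 chase 'a': 9 ⇒ 15;  out=∅∪out(15)=∅
  fail(13) 'acaab': from fail(12)=15 chase 'b': 15 ⇒ 16;  out={2}∪out(16)={2,4}

Text stream:
i=0 'd': node 0→0
i=1 'e': node 0→14  emit P3@[1:1]
i=2 'c': node 14→1 ·f
i=3 'b': node 1→2
i=4 'a': node 2→3
i=5 'c': node 3→4  emit P0@[2:5]
i=6 'e': node 4→14 ·f  emit P3@[6:6]
i=7 'b': node 14→5 ·f
i=8 'a': node 5→6
i=9 'e': node 6→7  emit P3@[9:9]
i=10 'd': node 7→8  emit P1@[7:10]
i=11 'b': node 8→5 ·f
i=12 'b': node 5→5 ·f
i=13 'e': node 5→14 ·f  emit P3@[13:13]
i=14 'b': node 14→5 ·f
i=15 'c': node 5→1 ·f
i=16 'a': node 1→9 ·f
i=17 'c': node 9→10
i=18 'a': node 10→11
i=19 'a': node 11→12
i=20 'b': node 12→13  emit P2@[16:20],P4@[18:20]
i=21 'a': node 13→6 ·f
i=22 'a': node 6→15 ·f
i=23 'b': node 15→16  emit P4@[21:23]
i=24 'd': node 16→0 ·f
i=25 'e': node 0→14  emit P3@[25:25]
i=26 'b': node 14→5 ·f
i=27 'b': node 5→5 ·f
i=28 'a': node 5→6
i=29 'c': node 6→10 ·f
i=30 'a': node 10→11
i=31 'a': node 11→12
i=32 'b': node 12→13  emit P2@[28:32],P4@[30:32]
i=33 'e': node 13→14 ·f  emit P3@[33:33]
i=34 'e': node 14→14 ·f  emit P3@[34:34]

Matches: [[1,3],[5,0],[6,3],[9,3],[10,1],[13,3],[20,2],[20,4],[23,4],[25,3],[32,2],[32,4],[33,3],[34,3]]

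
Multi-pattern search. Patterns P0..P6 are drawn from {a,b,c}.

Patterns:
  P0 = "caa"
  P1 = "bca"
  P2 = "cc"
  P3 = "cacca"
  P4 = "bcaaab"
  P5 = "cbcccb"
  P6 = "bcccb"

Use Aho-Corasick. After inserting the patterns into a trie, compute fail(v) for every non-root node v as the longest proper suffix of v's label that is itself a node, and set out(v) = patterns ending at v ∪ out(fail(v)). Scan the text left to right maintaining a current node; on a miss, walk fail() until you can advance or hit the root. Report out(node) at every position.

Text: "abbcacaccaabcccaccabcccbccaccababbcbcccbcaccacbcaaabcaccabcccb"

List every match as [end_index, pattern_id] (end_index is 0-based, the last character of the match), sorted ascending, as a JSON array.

Build automaton:
Trie nodes:
  n0 'ε': b→4 c→1
  n1 'c': a→2 b→14 c→7
  n2 'ca': a→3 c→8
  n3 'caa': ·  [P0 ends]
  n4 'b': c→5
  n5 'bc': a→6 c→19
  n6 'bca': a→11  [P1 ends]
  n7 'cc': ·  [P2 ends]
  n8 'cac': c→9
  n9 'cacc': a→10
  n10 'cacca': ·  [P3 ends]
  n11 'bcaa': a→12
  n12 'bcaaa': b→13
  n13 'bcaaab': ·  [P4 ends]
  n14 'cb': c→15
  n15 'cbc': c→16
  n16 'cbcc': c→17
  n17 'cbccc': b→18
  n18 'cbcccb': ·  [P5 ends]
  n19 'bcc': c→20
  n20 'bccc': b→21
  n21 'bcccb': ·  [P6 ends]

BFS fail/out derivation:
  n1('c'): parent n0 fail=0; on 'c' 0 → fail=0;  out ∅∪∅=∅
  n4('b'): parent n0 fail=0; on 'b' 0 → fail=0;  out ∅∪∅=∅
  n2('ca'): parent n1 fail=0; on 'a' 0 → fail=0;  out ∅∪∅=∅
  n5('bc'): parent n4 fail=0; on 'c' 0 → fail=1;  out ∅∪∅=∅
  n7('cc'): parent n1 fail=0; on 'c' 0 → fail=1;  out {2}∪∅={2}
  n14('cb'): parent n1 fail=0; on 'b' 0 → fail=4;  out ∅∪∅=∅
  n3('caa'): parent n2 fail=0; on 'a' 0 → fail=0;  out {0}∪∅={0}
  n6('bca'): parent n5 fail=1; on 'a' 1 → fail=2;  out {1}∪∅={1}
  n8('cac'): parent n2 fail=0; on 'c' 0 → fail=1;  out ∅∪∅=∅
  n15('cbc'): parent n14 fail=4; on 'c' 4 → fail=5;  out ∅∪∅=∅
  n19('bcc'): parent n5 fail=1; on 'c' 1 → fail=7;  out ∅∪{2}={2}
  n9('cacc'): parent n8 fail=1; on 'c' 1 → fail=7;  out ∅∪{2}={2}
  n11('bcaa'): parent n6 fail=2; on 'a' 2 → fail=3;  out ∅∪{0}={0}
  n16('cbcc'): parent n15 fail=5; on 'c' 5 → fail=19;  out ∅∪{2}={2}
  n20('bccc'): parent n19 fail=7; on 'c' 7→1 → fail=7;  out ∅∪{2}={2}
  n10('cacca'): parent n9 fail=7; on 'a' 7→1 → fail=2;  out {3}∪∅={3}
  n12('bcaaa'): parent n11 fail=3; on 'a' 3→0 → fail=0;  out ∅∪∅=∅
  n17('cbccc'): parent n16 fail=19; on 'c' 19 → fail=20;  out ∅∪{2}={2}
  n21('bcccb'): parent n20 fail=7; on 'b' 7→1 → fail=14;  out {6}∪∅={6}
  n13('bcaaab'): parent n12 fail=0; on 'b' 0 → fail=4;  out {4}∪∅={4}
  n18('cbcccb'): parent n17 fail=20; on 'b' 20 → fail=21;  out {5}∪{6}={5,6}

Run:
[0] read 'a'  n0⇒n0
[1] read 'b'  n0⇒n4
[2] read 'b'  n4⇒n4 (via fail)
[3] read 'c'  n4⇒n5
[4] read 'a'  n5⇒n6  ** P1@[2:4]
[5] read 'c'  n6⇒n8 (via fail)
[6] read 'a'  n8⇒n2 (via fail)
[7] read 'c'  n2⇒n8
[8] read 'c'  n8⇒n9  ** P2@[7:8]
[9] read 'a'  n9⇒n10  ** P3@[5:9]
[10] read 'a'  n10⇒n3 (via fail)  ** P0@[8:10]
[11] read 'b'  n3⇒n4 (via fail)
[12] read 'c'  n4⇒n5
[13] read 'c'  n5⇒n19  ** P2@[12:13]
[14] read 'c'  n19⇒n20  ** P2@[13:14]
[15] read 'a'  n20⇒n2 (via fail)
[16] read 'c'  n2⇒n8
[17] read 'c'  n8⇒n9  ** P2@[16:17]
[18] read 'a'  n9⇒n10  ** P3@[14:18]
[19] read 'b'  n10⇒n4 (via fail)
[20] read 'c'  n4⇒n5
[21] read 'c'  n5⇒n19  ** P2@[20:21]
[22] read 'c'  n19⇒n20  ** P2@[21:22]
[23] read 'b'  n20⇒n21  ** P6@[19:23]
[24] read 'c'  n21⇒n15 (via fail)
[25] read 'c'  n15⇒n16  ** P2@[24:25]
[26] read 'a'  n16⇒n2 (via fail)
[27] read 'c'  n2⇒n8
[28] read 'c'  n8⇒n9  ** P2@[27:28]
[29] read 'a'  n9⇒n10  ** P3@[25:29]
[30] read 'b'  n10⇒n4 (via fail)
[31] read 'a'  n4⇒n0 (via fail)
[32] read 'b'  n0⇒n4
[33] read 'b'  n4⇒n4 (via fail)
[34] read 'c'  n4⇒n5
[35] read 'b'  n5⇒n14 (via fail)
[36] read 'c'  n14⇒n15
[37] read 'c'  n15⇒n16  ** P2@[36:37]
[38] read 'c'  n16⇒n17  ** P2@[37:38]
[39] read 'b'  n17⇒n18  ** P5@[34:39],P6@[35:39]
[40] read 'c'  n18⇒n15 (via fail)
[41] read 'a'  n15⇒n6 (via fail)  ** P1@[39:41]
[42] read 'c'  n6⇒n8 (via fail)
[43] read 'c'  n8⇒n9  ** P2@[42:43]
[44] read 'a'  n9⇒n10  ** P3@[40:44]
[45] read 'c'  n10⇒n8 (via fail)
[46] read 'b'  n8⇒n14 (via fail)
[47] read 'c'  n14⇒n15
[48] read 'a'  n15⇒n6 (via fail)  ** P1@[46:48]
[49] read 'a'  n6⇒n11  ** P0@[47:49]
[50] read 'a'  n11⇒n12
[51] read 'b'  n12⇒n13  ** P4@[46:51]
[52] read 'c'  n13⇒n5 (via fail)
[53] read 'a'  n5⇒n6  ** P1@[51:53]
[54] read 'c'  n6⇒n8 (via fail)
[55] read 'c'  n8⇒n9  ** P2@[54:55]
[56] read 'a'  n9⇒n10  ** P3@[52:56]
[57] read 'b'  n10⇒n4 (via fail)
[58] read 'c'  n4⇒n5
[59] read 'c'  n5⇒n19  ** P2@[58:59]
[60] read 'c'  n19⇒n20  ** P2@[59:60]
[61] read 'b'  n20⇒n21  ** P6@[57:61]

Result: [[4,1],[8,2],[9,3],[10,0],[13,2],[14,2],[17,2],[18,3],[21,2],[22,2],[23,6],[25,2],[28,2],[29,3],[37,2],[38,2],[39,5],[39,6],[41,1],[43,2],[44,3],[48,1],[49,0],[51,4],[53,1],[55,2],[56,3],[59,2],[60,2],[61,6]]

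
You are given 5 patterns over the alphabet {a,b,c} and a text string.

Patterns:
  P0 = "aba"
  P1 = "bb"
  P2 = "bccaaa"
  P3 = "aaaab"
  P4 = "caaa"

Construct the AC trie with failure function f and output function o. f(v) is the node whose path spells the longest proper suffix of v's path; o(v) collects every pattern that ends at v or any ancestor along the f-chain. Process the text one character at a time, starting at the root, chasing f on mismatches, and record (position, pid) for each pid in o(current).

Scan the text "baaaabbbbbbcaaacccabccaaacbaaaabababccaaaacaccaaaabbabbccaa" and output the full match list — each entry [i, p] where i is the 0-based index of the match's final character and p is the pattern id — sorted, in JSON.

Construct AC machine:
Trie nodes:
  0='ε' goto a→1 b→4 c→15
  1='a' goto a→11 b→2
  2='ab' goto a→3
  3='aba' goto ·  [P0 ends]
  4='b' goto b→5 c→6
  5='bb' goto ·  [P1 ends]
  6='bc' goto c→7
  7='bcc' goto a→8
  8='bcca' goto a→9
  9='bccaa' goto a→10
  10='bccaaa' goto ·  [P2 ends]
  11='aa' goto a→12
  12='aaa' goto a→13
  13='aaaa' goto b→14
  14='aaaab' goto ·  [P3 ends]
  15='c' goto a→16
  16='ca' goto a→17
  17='caa' goto a→18
  18='caaa' goto ·  [P4 ends]

BFS fail/out derivation:
  fail(1) 'a': from fail(0)=0 chase 'a': 0 ⇒ 0;  out=∅∪out(0)=∅
  fail(4) 'b': from fail(0)=0 chase 'b': 0 ⇒ 0;  out=∅∪out(0)=∅
  fail(15) 'c': from fail(0)=0 chase 'c': 0 ⇒ 0;  out=∅∪out(0)=∅
  fail(2) 'ab': from fail(1)=0 chase 'b': 0 ⇒ 4;  out=∅∪out(4)=∅
  fail(5) 'bb': from fail(4)=0 chase 'b': 0 ⇒ 4;  out={1}∪out(4)={1}
  fail(6) 'bc': from fail(4)=0 chase 'c': 0 ⇒ 15;  out=∅∪out(15)=∅
  fail(11) 'aa': from fail(1)=0 chase 'a': 0 ⇒ 1;  out=∅∪out(1)=∅
  fail(16) 'ca': from fail(15)=0 chase 'a': 0 ⇒ 1;  out=∅∪out(1)=∅
  fail(3) 'aba': from fail(2)=4 chase 'a': 4→0 ⇒ 1;  out={0}∪out(1)={0}
  fail(7) 'bcc': from fail(6)=15 chase 'c': 15→0 ⇒ 15;  out=∅∪out(15)=∅
  fail(12) 'aaa': from fail(11)=1 chase 'a': 1 ⇒ 11;  out=∅∪out(11)=∅
  fail(17) 'caa': from fail(16)=1 chase 'a': 1 ⇒ 11;  out=∅∪out(11)=∅
  fail(8) 'bcca': from fail(7)=15 chase 'a': 15 ⇒ 16;  out=∅∪out(16)=∅
  fail(13) 'aaaa': from fail(12)=11 chase 'a': 11 ⇒ 12;  out=∅∪out(12)=∅
  fail(18) 'caaa': from fail(17)=11 chase 'a': 11 ⇒ 12;  out={4}∪out(12)={4}
  fail(9) 'bccaa': from fail(8)=16 chase 'a': 16 ⇒ 17;  out=∅∪out(17)=∅
  fail(14) 'aaaab': from fail(13)=12 chase 'b': 12→11→1 ⇒ 2;  out={3}∪out(2)={3}
  fail(10) 'bccaaa': from fail(9)=17 chase 'a': 17 ⇒ 18;  out={2}∪out(18)={2,4}

Text stream:
pos 0 'b': at 4
pos 1 'a': at 1 (via fail)
pos 2 'a': at 11
pos 3 'a': at 12
pos 4 'a': at 13
pos 5 'b': at 14  → match P3@[1:5]
pos 6 'b': at 5 (via fail)  → match P1@[5:6]
pos 7 'b': at 5 (via fail)  → match P1@[6:7]
pos 8 'b': at 5 (via fail)  → match P1@[7:8]
pos 9 'b': at 5 (via fail)  → match P1@[8:9]
pos 10 'b': at 5 (via fail)  → match P1@[9:10]
pos 11 'c': at 6 (via fail)
pos 12 'a': at 16 (via fail)
pos 13 'a': at 17
pos 14 'a': at 18  → match P4@[11:14]
pos 15 'c': at 15 (via fail)
pos 16 'c': at 15 (via fail)
pos 17 'c': at 15 (via fail)
pos 18 'a': at 16
pos 19 'b': at 2 (via fail)
pos 20 'c': at 6 (via fail)
pos 21 'c': at 7
pos 22 'a': at 8
pos 23 'a': at 9
pos 24 'a': at 10  → match P2@[19:24],P4@[21:24]
pos 25 'c': at 15 (via fail)
pos 26 'b': at 4 (via fail)
pos 27 'a': at 1 (via fail)
pos 28 'a': at 11
pos 29 'a': at 12
pos 30 'a': at 13
pos 31 'b': at 14  → match P3@[27:31]
pos 32 'a': at 3 (via fail)  → match P0@[30:32]
pos 33 'b': at 2 (via fail)
pos 34 'a': at 3  → match P0@[32:34]
pos 35 'b': at 2 (via fail)
pos 36 'c': at 6 (via fail)
pos 37 'c': at 7
pos 38 'a': at 8
pos 39 'a': at 9
pos 40 'a': at 10  → match P2@[35:40],P4@[37:40]
pos 41 'a': at 13 (via fail)
pos 42 'c': at 15 (via fail)
pos 43 'a': at 16
pos 44 'c': at 15 (via fail)
pos 45 'c': at 15 (via fail)
pos 46 'a': at 16
pos 47 'a': at 17
pos 48 'a': at 18  → match P4@[45:48]
pos 49 'a': at 13 (via fail)
pos 50 'b': at 14  → match P3@[46:50]
pos 51 'b': at 5 (via fail)  → match P1@[50:51]
pos 52 'a': at 1 (via fail)
pos 53 'b': at 2
pos 54 'b': at 5 (via fail)  → match P1@[53:54]
pos 55 'c': at 6 (via fail)
pos 56 'c': at 7
pos 57 'a': at 8
pos 58 'a': at 9

All matches (sorted): [[5,3],[6,1],[7,1],[8,1],[9,1],[10,1],[14,4],[24,2],[24,4],[31,3],[32,0],[34,0],[40,2],[40,4],[48,4],[50,3],[51,1],[54,1]]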